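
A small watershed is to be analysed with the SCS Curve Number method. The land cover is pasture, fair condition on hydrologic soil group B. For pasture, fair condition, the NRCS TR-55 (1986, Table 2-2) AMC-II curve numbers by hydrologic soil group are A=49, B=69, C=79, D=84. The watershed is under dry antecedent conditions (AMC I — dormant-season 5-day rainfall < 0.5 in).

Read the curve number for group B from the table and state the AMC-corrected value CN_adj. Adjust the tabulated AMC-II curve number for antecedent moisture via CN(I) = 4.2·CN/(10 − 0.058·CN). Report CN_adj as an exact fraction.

NRCS table: pasture, fair condition, soil group B → CN(II) = 69
CN(I) from CN(II)=69: (4.2·69)/(10 − 0.058·69) = 144900/2999 ≈ 48.316

CN_adj = 144900/2999 ≈ 48.316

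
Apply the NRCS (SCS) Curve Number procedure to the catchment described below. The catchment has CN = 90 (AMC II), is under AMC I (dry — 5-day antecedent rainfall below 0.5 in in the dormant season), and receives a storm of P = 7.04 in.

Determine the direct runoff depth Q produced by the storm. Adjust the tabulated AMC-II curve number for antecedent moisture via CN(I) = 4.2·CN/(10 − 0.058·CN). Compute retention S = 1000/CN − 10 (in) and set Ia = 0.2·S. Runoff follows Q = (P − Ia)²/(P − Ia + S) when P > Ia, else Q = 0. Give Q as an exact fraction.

CN(I) from CN(II)=90: (4.2·90)/(10 − 0.058·90) = 18900/239 ≈ 79.079
S = 1000/(18900/239) − 10 = 500/189 in ≈ 2.646 in
Ia = 0.2·(500/189) = 100/189 in ≈ 0.529 in
P − Ia = 7.040 − 0.529 = 30764/4725 ≈ 6.511 in (> 0, runoff occurs)
Q = (30764/4725)²/((30764/4725) + 500/189) = (946423696/22325625)/(43264/4725) = 59151481/12776400 in ≈ 4.630 in

Q = 59151481/12776400 in ≈ 4.630 in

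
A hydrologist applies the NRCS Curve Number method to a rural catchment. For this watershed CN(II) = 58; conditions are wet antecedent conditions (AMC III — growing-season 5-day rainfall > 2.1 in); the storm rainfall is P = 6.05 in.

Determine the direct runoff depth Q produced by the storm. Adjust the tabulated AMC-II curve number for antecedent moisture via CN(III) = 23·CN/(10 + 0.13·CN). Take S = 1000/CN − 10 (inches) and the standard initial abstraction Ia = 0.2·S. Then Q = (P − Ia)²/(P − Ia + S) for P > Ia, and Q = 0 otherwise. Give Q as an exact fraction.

Q = 5228302249/1524855380 in ≈ 3.429 in

CN(III) from CN(II)=58: (23·58)/(10 + 0.13·58) = 66700/877 ≈ 76.055
Max retention: S = 1000/(66700/877) − 10 = 2100/667 in (≈ 3.148 in)
Initial abstraction Ia = S/5 = (2100/667)/5 = 420/667 ≈ 0.630 in
Since P=6.050 > Ia=0.630: effective rainfall P−Ia = 72307/13340 in
Q = (72307/13340)²/((72307/13340) + 2100/667) = (5228302249/177955600)/(114307/13340) = 5228302249/1524855380 in ≈ 3.429 in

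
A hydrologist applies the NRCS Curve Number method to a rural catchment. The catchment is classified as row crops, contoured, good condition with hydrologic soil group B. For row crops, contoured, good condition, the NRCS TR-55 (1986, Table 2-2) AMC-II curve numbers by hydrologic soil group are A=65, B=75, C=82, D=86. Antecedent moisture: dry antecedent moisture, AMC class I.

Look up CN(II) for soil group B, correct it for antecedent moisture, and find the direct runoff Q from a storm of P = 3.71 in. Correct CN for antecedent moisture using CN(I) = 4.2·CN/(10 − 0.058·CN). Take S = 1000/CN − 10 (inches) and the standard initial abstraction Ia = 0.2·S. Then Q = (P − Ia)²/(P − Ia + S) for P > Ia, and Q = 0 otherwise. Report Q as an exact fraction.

Q = 178837129/399249900 in ≈ 0.448 in

NRCS table: row crops, contoured, good condition, soil group B → CN(II) = 75
Dry (AMC I): CN(I) = 4.2·75/(10 − 0.058·75) = 315/(113/20) = 6300/113 ≈ 55.752
Retention S: 1000/CN − 10 with CN=55.752 → S = 500/63 ≈ 7.937 in
Initial abstraction Ia = S/5 = (500/63)/5 = 100/63 ≈ 1.587 in
P − Ia = 3.710 − 1.587 = 13373/6300 ≈ 2.123 in (> 0, runoff occurs)
Q: (13373/6300)² ÷ (63373/6300) = 178837129/399249900 in (≈ 0.448 in)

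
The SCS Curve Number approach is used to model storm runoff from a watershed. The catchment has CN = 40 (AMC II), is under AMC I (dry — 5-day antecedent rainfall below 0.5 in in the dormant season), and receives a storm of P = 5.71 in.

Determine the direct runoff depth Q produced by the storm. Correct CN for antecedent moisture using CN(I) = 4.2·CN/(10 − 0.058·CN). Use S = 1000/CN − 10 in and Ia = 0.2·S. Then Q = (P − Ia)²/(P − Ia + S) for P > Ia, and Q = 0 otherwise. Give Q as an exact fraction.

Adjust CN=40 to AMC I: 4.2·40/(10 − 0.058·40) → 168 ÷ (192/25) = 175/8 ≈ 21.875
Max retention: S = 1000/(175/8) − 10 = 250/7 in (≈ 35.714 in)
Ia = 0.2·(250/7) = 50/7 in ≈ 7.143 in
P = 5.710 ≤ Ia = 7.143 in: entire storm abstracted, Q = 0.

Q = 0 in ≈ 0.000 in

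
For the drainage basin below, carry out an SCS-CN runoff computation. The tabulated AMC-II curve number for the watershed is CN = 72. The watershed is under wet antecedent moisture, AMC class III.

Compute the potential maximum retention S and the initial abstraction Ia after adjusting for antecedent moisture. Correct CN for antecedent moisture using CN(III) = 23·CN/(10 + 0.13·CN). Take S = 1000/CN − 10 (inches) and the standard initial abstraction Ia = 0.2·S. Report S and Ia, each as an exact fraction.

S = 350/207 in ≈ 1.691 in; Ia = 70/207 in ≈ 0.338 in

CN(III) from CN(II)=72: (23·72)/(10 + 0.13·72) = 10350/121 ≈ 85.537
Retention S: 1000/CN − 10 with CN=85.537 → S = 350/207 ≈ 1.691 in
Ia = 0.2·(350/207) = 70/207 in ≈ 0.338 in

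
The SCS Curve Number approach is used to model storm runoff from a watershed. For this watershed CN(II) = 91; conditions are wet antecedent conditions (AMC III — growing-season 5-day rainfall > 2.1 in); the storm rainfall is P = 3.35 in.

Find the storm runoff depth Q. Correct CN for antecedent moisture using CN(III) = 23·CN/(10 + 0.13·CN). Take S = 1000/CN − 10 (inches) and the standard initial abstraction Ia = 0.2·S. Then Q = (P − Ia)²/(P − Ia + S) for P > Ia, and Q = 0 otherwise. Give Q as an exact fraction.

Q = 18668030161/6472853660 in ≈ 2.884 in

CN(III) from CN(II)=91: (23·91)/(10 + 0.13·91) = 209300/2183 ≈ 95.877
Max retention: S = 1000/(209300/2183) − 10 = 900/2093 in (≈ 0.430 in)
Ia = 0.2·(900/2093) = 180/2093 in ≈ 0.086 in
Since P=3.350 > Ia=0.086: effective rainfall P−Ia = 136631/41860 in
Q = (136631/41860)²/((136631/41860) + 900/2093) = (18668030161/1752259600)/(154631/41860) = 18668030161/6472853660 in ≈ 2.884 in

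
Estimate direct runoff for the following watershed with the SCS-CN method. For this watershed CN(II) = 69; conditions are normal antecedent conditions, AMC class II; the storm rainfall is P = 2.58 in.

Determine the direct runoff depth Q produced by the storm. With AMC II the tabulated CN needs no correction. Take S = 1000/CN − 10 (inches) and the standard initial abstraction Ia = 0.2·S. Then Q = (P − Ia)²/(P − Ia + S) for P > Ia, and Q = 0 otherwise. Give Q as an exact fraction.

Q = 33651601/73488450 in ≈ 0.458 in

Average conditions: CN = 69 (no AMC adjustment).
S = 1000/69 − 10 = 310/69 in ≈ 4.493 in
Ia = 0.2S: 0.2·4.493 = 0.899 in (exactly 62/69)
P − Ia = 2.580 − 0.899 = 5801/3450 ≈ 1.681 in (> 0, runoff occurs)
Q = (5801/3450)²/((5801/3450) + 310/69) = (33651601/11902500)/(21301/3450) = 33651601/73488450 in ≈ 0.458 in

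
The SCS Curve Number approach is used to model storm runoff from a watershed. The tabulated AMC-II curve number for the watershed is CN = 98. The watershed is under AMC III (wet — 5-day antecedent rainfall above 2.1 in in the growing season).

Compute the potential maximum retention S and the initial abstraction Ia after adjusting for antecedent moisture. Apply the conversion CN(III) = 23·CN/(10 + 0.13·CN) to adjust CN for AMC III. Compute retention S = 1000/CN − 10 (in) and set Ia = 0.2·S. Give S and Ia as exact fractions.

S = 100/1127 in ≈ 0.089 in; Ia = 20/1127 in ≈ 0.018 in

Wet (AMC III): CN(III) = 23·98/(10 + 0.13·98) = 2254/(1137/50) = 112700/1137 ≈ 99.120
S = 1000/(112700/1137) − 10 = 100/1127 in ≈ 0.089 in
Ia = 0.2S: 0.2·0.089 = 0.018 in (exactly 20/1127)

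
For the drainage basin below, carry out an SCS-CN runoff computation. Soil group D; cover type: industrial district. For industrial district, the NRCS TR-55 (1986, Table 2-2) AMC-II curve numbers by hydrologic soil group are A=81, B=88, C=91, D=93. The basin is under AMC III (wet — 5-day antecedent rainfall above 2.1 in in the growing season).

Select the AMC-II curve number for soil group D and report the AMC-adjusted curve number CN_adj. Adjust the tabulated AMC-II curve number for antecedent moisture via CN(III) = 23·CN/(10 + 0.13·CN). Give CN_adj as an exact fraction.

CN_adj = 213900/2209 ≈ 96.831

NRCS table: industrial district, soil group D → CN(II) = 93
CN(III) from CN(II)=93: (23·93)/(10 + 0.13·93) = 213900/2209 ≈ 96.831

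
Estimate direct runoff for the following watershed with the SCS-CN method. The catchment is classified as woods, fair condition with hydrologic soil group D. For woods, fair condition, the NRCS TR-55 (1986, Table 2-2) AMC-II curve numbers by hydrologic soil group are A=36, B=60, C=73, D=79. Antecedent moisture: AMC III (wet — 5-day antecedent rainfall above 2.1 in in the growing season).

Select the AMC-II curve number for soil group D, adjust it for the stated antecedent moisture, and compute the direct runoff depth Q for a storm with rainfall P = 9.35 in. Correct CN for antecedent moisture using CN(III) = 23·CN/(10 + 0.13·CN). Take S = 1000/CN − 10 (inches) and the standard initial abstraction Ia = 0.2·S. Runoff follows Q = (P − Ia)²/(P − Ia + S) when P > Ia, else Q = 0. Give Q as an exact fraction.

NRCS table: woods, fair condition, soil group D → CN(II) = 79
Adjust CN=79 to AMC III: 23·79/(10 + 0.13·79) → 1817 ÷ (2027/100) = 181700/2027 ≈ 89.640
Retention S: 1000/CN − 10 with CN=89.640 → S = 2100/1817 ≈ 1.156 in
Ia = 0.2S: 0.2·1.156 = 0.231 in (exactly 420/1817)
Since P=9.350 > Ia=0.231: effective rainfall P−Ia = 331379/36340 in
Q: (331379/36340)² ÷ (373379/36340) = 109812041641/13568592860 in (≈ 8.093 in)

Q = 109812041641/13568592860 in ≈ 8.093 in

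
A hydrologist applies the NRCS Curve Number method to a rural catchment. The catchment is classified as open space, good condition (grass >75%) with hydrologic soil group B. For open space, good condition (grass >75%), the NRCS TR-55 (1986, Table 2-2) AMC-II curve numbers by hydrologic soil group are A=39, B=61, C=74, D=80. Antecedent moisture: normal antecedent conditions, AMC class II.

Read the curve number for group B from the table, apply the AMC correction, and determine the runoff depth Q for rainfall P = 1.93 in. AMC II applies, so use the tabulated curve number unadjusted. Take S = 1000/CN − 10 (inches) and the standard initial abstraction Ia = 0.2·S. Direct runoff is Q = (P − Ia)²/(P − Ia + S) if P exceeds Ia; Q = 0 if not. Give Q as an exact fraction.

Q = 15784729/262135300 in ≈ 0.060 in

NRCS table: open space, good condition (grass >75%), soil group B → CN(II) = 61
CN(II) = 61; AMC II needs no correction.
S = 1000/61 − 10 = 390/61 in ≈ 6.393 in
Initial abstraction Ia = S/5 = (390/61)/5 = 78/61 ≈ 1.279 in
Since P=1.930 > Ia=1.279: effective rainfall P−Ia = 3973/6100 in
Q = (3973/6100)²/((3973/6100) + 390/61) = (15784729/37210000)/(42973/6100) = 15784729/262135300 in ≈ 0.060 in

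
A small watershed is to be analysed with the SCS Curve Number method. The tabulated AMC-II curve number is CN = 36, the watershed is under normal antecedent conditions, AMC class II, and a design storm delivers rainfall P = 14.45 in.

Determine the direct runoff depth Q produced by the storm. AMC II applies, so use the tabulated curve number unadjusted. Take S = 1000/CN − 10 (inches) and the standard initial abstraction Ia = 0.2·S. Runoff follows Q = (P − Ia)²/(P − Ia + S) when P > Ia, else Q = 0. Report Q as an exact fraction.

Average conditions: CN = 36 (no AMC adjustment).
Max retention: S = 1000/36 − 10 = 160/9 in (≈ 17.778 in)
Ia = 0.2·(160/9) = 32/9 in ≈ 3.556 in
Since P=14.450 > Ia=3.556: effective rainfall P−Ia = 1961/180 in
Q = (1961/180)²/((1961/180) + 160/9) = (3845521/32400)/(5161/180) = 3845521/928980 in ≈ 4.140 in

Q = 3845521/928980 in ≈ 4.140 in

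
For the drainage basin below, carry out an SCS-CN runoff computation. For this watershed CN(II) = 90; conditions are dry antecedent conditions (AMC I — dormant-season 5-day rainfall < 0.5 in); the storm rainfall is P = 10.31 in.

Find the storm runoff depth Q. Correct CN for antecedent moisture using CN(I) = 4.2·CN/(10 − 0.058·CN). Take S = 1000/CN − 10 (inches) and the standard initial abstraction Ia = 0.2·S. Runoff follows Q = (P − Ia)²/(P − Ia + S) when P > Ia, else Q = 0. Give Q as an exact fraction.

Dry (AMC I): CN(I) = 4.2·90/(10 − 0.058·90) = 378/(239/50) = 18900/239 ≈ 79.079
S = 1000/(18900/239) − 10 = 500/189 in ≈ 2.646 in
Initial abstraction Ia = S/5 = (500/189)/5 = 100/189 ≈ 0.529 in
P − Ia = 10.310 − 0.529 = 184859/18900 ≈ 9.781 in (> 0, runoff occurs)
Q: (184859/18900)² ÷ (234859/18900) = 34172849881/4438835100 in (≈ 7.699 in)

Q = 34172849881/4438835100 in ≈ 7.699 in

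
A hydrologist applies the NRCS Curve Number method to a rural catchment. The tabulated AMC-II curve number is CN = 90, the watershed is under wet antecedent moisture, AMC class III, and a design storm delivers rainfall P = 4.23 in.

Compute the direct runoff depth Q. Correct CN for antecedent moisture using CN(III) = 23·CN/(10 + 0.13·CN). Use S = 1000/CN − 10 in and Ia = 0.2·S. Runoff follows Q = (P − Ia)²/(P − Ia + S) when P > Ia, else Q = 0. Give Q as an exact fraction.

Q = 7320684721/1978112700 in ≈ 3.701 in

Adjust CN=90 to AMC III: 23·90/(10 + 0.13·90) → 2070 ÷ (217/10) = 20700/217 ≈ 95.392
Max retention: S = 1000/(20700/217) − 10 = 100/207 in (≈ 0.483 in)
Ia = 0.2S: 0.2·0.483 = 0.097 in (exactly 20/207)
P − Ia = 4.230 − 0.097 = 85561/20700 ≈ 4.133 in (> 0, runoff occurs)
Q = (85561/20700)²/((85561/20700) + 100/207) = (7320684721/428490000)/(95561/20700) = 7320684721/1978112700 in ≈ 3.701 in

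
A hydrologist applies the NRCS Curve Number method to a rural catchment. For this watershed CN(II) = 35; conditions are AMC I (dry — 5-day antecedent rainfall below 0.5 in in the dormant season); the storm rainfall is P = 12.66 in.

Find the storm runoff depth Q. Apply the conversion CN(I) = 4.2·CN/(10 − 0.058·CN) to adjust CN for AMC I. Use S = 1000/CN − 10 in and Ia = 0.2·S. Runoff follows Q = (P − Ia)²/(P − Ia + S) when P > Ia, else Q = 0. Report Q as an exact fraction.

Q = 786858601/2594924850 in ≈ 0.303 in

CN(I) from CN(II)=35: (4.2·35)/(10 − 0.058·35) = 14700/797 ≈ 18.444
S = 1000/(14700/797) − 10 = 6500/147 in ≈ 44.218 in
Ia = 0.2S: 0.2·44.218 = 8.844 in (exactly 1300/147)
Since P=12.660 > Ia=8.844: effective rainfall P−Ia = 28051/7350 in
Runoff Q = (P−Ia)²/(P−Ia+S) = (3.816)²/(3.816+44.218) = 786858601/2594924850 ≈ 0.303 in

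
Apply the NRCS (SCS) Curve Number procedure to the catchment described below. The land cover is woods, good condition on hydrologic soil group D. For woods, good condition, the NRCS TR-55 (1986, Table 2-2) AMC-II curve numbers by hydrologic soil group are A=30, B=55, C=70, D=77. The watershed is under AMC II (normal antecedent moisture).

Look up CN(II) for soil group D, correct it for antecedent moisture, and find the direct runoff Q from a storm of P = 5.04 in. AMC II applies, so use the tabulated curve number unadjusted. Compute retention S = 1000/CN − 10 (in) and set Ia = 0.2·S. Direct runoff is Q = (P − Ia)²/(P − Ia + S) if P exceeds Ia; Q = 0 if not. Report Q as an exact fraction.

Q = 36568352/13765675 in ≈ 2.656 in

NRCS table: woods, good condition, soil group D → CN(II) = 77
Average conditions: CN = 77 (no AMC adjustment).
Max retention: S = 1000/77 − 10 = 230/77 in (≈ 2.987 in)
Ia = 0.2·(230/77) = 46/77 in ≈ 0.597 in
Since P=5.040 > Ia=0.597: effective rainfall P−Ia = 8552/1925 in
Q = (8552/1925)²/((8552/1925) + 230/77) = (73136704/3705625)/(14302/1925) = 36568352/13765675 in ≈ 2.656 in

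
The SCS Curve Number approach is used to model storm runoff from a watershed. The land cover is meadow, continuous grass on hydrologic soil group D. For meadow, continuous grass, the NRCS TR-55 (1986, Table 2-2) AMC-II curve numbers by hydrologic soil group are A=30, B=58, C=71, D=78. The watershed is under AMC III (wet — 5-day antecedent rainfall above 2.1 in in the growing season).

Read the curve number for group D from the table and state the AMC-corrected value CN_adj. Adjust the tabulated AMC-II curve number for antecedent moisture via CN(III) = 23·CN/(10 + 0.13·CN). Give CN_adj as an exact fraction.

NRCS table: meadow, continuous grass, soil group D → CN(II) = 78
Adjust CN=78 to AMC III: 23·78/(10 + 0.13·78) → 1794 ÷ (1007/50) = 89700/1007 ≈ 89.076

CN_adj = 89700/1007 ≈ 89.076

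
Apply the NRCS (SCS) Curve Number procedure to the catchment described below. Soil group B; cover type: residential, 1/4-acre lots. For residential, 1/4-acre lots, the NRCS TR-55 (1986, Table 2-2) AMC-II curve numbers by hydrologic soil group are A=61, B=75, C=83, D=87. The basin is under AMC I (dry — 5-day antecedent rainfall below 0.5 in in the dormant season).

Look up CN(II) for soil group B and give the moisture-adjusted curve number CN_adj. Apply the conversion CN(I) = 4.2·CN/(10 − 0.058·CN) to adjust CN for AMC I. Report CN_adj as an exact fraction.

NRCS table: residential, 1/4-acre lots, soil group B → CN(II) = 75
CN(I) from CN(II)=75: (4.2·75)/(10 − 0.058·75) = 6300/113 ≈ 55.752

CN_adj = 6300/113 ≈ 55.752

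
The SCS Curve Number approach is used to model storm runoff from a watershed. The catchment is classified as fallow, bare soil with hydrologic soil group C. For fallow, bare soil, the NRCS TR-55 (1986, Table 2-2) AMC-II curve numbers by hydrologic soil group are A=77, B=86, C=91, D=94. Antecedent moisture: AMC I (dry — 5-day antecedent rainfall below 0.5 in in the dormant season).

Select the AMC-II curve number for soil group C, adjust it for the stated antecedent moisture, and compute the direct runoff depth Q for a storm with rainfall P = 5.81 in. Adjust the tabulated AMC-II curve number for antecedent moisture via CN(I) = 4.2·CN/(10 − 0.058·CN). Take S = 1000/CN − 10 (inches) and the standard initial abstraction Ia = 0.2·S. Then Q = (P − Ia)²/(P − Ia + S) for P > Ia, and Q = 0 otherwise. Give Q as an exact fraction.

NRCS table: fallow, bare soil, soil group C → CN(II) = 91
Adjust CN=91 to AMC I: 4.2·91/(10 − 0.058·91) → (1911/5) ÷ (2361/500) = 63700/787 ≈ 80.940
Retention S: 1000/CN − 10 with CN=80.940 → S = 1500/637 ≈ 2.355 in
Ia = 0.2S: 0.2·2.355 = 0.471 in (exactly 300/637)
Since P=5.810 > Ia=0.471: effective rainfall P−Ia = 340097/63700 in
Runoff Q = (P−Ia)²/(P−Ia+S) = (5.339)²/(5.339+2.355) = 115665969409/31219178900 ≈ 3.705 in

Q = 115665969409/31219178900 in ≈ 3.705 in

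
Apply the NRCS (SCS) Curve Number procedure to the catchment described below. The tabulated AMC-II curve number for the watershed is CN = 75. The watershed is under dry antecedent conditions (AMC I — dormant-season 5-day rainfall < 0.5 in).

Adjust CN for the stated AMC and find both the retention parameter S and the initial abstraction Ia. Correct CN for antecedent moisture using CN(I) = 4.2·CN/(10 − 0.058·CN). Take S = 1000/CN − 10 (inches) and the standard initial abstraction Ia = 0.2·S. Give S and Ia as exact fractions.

Adjust CN=75 to AMC I: 4.2·75/(10 − 0.058·75) → 315 ÷ (113/20) = 6300/113 ≈ 55.752
S = 1000/(6300/113) − 10 = 500/63 in ≈ 7.937 in
Initial abstraction Ia = S/5 = (500/63)/5 = 100/63 ≈ 1.587 in

S = 500/63 in ≈ 7.937 in; Ia = 100/63 in ≈ 1.587 in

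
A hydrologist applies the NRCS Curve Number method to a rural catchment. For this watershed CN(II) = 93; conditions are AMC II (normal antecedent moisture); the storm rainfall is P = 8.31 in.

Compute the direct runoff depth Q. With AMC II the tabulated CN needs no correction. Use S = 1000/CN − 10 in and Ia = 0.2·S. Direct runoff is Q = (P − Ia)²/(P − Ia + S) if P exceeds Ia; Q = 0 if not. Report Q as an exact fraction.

Q = 5758229689/770811900 in ≈ 7.470 in

CN(II) = 93; AMC II needs no correction.
Retention S: 1000/CN − 10 with CN=93.000 → S = 70/93 ≈ 0.753 in
Ia = 0.2S: 0.2·0.753 = 0.151 in (exactly 14/93)
Since P=8.310 > Ia=0.151: effective rainfall P−Ia = 75883/9300 in
Q = (75883/9300)²/((75883/9300) + 70/93) = (5758229689/86490000)/(82883/9300) = 5758229689/770811900 in ≈ 7.470 in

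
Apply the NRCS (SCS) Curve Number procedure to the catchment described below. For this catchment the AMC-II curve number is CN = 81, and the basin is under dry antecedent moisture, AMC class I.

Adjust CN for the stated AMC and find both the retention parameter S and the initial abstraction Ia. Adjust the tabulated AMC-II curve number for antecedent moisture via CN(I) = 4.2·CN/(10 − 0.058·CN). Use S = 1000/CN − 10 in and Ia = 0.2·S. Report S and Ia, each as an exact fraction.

Dry (AMC I): CN(I) = 4.2·81/(10 − 0.058·81) = (1701/5)/(2651/500) = 170100/2651 ≈ 64.164
S = 1000/(170100/2651) − 10 = 9500/1701 in ≈ 5.585 in
Initial abstraction Ia = S/5 = (9500/1701)/5 = 1900/1701 ≈ 1.117 in

S = 9500/1701 in ≈ 5.585 in; Ia = 1900/1701 in ≈ 1.117 in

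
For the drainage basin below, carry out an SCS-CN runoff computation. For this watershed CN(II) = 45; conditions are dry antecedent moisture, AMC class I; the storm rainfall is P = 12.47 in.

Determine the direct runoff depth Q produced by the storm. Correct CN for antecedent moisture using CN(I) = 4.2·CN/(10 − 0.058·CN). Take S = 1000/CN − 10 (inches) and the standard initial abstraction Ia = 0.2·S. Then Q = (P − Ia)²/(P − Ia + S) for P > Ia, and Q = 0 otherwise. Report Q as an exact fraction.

Adjust CN=45 to AMC I: 4.2·45/(10 − 0.058·45) → 189 ÷ (739/100) = 18900/739 ≈ 25.575
Retention S: 1000/CN − 10 with CN=25.575 → S = 5500/189 ≈ 29.101 in
Ia = 0.2S: 0.2·29.101 = 5.820 in (exactly 1100/189)
P − Ia = 12.470 − 5.820 = 125683/18900 ≈ 6.650 in (> 0, runoff occurs)
Q: (125683/18900)² ÷ (675683/18900) = 15796216489/12770408700 in (≈ 1.237 in)

Q = 15796216489/12770408700 in ≈ 1.237 in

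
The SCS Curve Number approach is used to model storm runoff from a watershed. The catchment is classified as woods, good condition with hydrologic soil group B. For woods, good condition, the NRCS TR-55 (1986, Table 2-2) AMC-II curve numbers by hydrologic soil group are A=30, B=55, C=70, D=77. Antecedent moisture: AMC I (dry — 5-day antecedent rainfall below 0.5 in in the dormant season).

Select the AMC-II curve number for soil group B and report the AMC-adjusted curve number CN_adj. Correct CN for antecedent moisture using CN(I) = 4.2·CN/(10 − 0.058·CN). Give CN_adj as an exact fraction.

NRCS table: woods, good condition, soil group B → CN(II) = 55
Adjust CN=55 to AMC I: 4.2·55/(10 − 0.058·55) → 231 ÷ (681/100) = 7700/227 ≈ 33.921

CN_adj = 7700/227 ≈ 33.921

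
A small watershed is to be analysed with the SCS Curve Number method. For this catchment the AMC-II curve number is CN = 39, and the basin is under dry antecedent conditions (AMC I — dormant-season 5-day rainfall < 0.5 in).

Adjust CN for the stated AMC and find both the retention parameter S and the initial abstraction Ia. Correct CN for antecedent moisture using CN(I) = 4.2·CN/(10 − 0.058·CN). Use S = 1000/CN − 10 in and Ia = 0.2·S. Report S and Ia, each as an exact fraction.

Adjust CN=39 to AMC I: 4.2·39/(10 − 0.058·39) → (819/5) ÷ (3869/500) = 81900/3869 ≈ 21.168
Max retention: S = 1000/(81900/3869) − 10 = 30500/819 in (≈ 37.241 in)
Initial abstraction Ia = S/5 = (30500/819)/5 = 6100/819 ≈ 7.448 in

S = 30500/819 in ≈ 37.241 in; Ia = 6100/819 in ≈ 7.448 in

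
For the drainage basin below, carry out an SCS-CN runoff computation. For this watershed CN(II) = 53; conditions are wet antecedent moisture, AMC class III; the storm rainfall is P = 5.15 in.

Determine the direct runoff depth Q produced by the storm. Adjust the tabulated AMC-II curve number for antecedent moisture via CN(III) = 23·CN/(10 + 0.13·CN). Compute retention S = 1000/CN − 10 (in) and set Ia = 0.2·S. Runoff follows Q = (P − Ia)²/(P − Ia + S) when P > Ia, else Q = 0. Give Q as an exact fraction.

CN(III) from CN(II)=53: (23·53)/(10 + 0.13·53) = 121900/1689 ≈ 72.173
S = 1000/(121900/1689) − 10 = 4700/1219 in ≈ 3.856 in
Initial abstraction Ia = S/5 = (4700/1219)/5 = 940/1219 ≈ 0.771 in
Since P=5.150 > Ia=0.771: effective rainfall P−Ia = 106757/24380 in
Runoff Q = (P−Ia)²/(P−Ia+S) = (4.379)²/(4.379+3.856) = 11397057049/4894455660 ≈ 2.329 in

Q = 11397057049/4894455660 in ≈ 2.329 in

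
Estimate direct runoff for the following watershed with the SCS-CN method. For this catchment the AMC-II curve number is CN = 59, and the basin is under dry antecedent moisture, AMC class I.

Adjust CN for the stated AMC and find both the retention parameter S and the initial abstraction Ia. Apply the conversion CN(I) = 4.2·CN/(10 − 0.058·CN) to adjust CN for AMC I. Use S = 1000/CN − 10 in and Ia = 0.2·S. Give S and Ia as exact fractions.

Dry (AMC I): CN(I) = 4.2·59/(10 − 0.058·59) = (1239/5)/(3289/500) = 123900/3289 ≈ 37.671
Retention S: 1000/CN − 10 with CN=37.671 → S = 20500/1239 ≈ 16.546 in
Ia = 0.2·(20500/1239) = 4100/1239 in ≈ 3.309 in

S = 20500/1239 in ≈ 16.546 in; Ia = 4100/1239 in ≈ 3.309 in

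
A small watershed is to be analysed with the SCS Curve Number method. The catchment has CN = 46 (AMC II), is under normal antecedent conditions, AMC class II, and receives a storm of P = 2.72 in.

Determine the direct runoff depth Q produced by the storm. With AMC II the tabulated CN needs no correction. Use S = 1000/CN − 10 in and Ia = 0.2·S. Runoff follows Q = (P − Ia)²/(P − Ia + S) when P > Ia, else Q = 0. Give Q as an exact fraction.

CN(II) = 46; AMC II needs no correction.
Retention S: 1000/CN − 10 with CN=46.000 → S = 270/23 ≈ 11.739 in
Initial abstraction Ia = S/5 = (270/23)/5 = 54/23 ≈ 2.348 in
Excess rainfall: 2.720 − 2.348 = 0.372 in; P > Ia so Q > 0
Q: (214/575)² ÷ (6964/575) = 11449/1001075 in (≈ 0.011 in)

Q = 11449/1001075 in ≈ 0.011 in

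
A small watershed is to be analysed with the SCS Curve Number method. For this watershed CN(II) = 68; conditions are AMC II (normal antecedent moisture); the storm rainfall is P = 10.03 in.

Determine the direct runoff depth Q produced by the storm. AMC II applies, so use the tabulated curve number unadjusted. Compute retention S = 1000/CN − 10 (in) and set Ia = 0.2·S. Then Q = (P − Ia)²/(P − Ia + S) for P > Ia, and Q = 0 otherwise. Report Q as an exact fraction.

Average conditions: CN = 68 (no AMC adjustment).
Max retention: S = 1000/68 − 10 = 80/17 in (≈ 4.706 in)
Ia = 0.2·(80/17) = 16/17 in ≈ 0.941 in
P − Ia = 10.030 − 0.941 = 15451/1700 ≈ 9.089 in (> 0, runoff occurs)
Runoff Q = (P−Ia)²/(P−Ia+S) = (9.089)²/(9.089+4.706) = 238733401/39866700 ≈ 5.988 in

Q = 238733401/39866700 in ≈ 5.988 in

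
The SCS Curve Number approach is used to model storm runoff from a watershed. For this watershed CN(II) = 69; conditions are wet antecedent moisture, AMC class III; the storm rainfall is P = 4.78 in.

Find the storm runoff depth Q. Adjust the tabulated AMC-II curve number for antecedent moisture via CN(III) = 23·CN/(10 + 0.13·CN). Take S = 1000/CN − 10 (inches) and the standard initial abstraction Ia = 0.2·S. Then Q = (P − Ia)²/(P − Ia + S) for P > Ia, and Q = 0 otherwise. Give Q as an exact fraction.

Q = 121308013849/39936299550 in ≈ 3.038 in

Adjust CN=69 to AMC III: 23·69/(10 + 0.13·69) → 1587 ÷ (1897/100) = 158700/1897 ≈ 83.658
S = 1000/(158700/1897) − 10 = 3100/1587 in ≈ 1.953 in
Ia = 0.2·(3100/1587) = 620/1587 in ≈ 0.391 in
Excess rainfall: 4.780 − 0.391 = 4.389 in; P > Ia so Q > 0
Q = (348293/79350)²/((348293/79350) + 3100/1587) = (121308013849/6296422500)/(503293/79350) = 121308013849/39936299550 in ≈ 3.038 in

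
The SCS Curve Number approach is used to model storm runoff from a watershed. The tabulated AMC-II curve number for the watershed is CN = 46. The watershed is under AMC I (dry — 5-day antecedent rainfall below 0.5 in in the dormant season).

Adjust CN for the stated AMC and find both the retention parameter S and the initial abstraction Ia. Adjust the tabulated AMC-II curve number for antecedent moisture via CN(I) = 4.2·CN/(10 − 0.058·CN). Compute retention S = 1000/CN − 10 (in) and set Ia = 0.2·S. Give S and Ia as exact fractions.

S = 4500/161 in ≈ 27.950 in; Ia = 900/161 in ≈ 5.590 in

CN(I) from CN(II)=46: (4.2·46)/(10 − 0.058·46) = 16100/611 ≈ 26.350
Max retention: S = 1000/(16100/611) − 10 = 4500/161 in (≈ 27.950 in)
Ia = 0.2S: 0.2·27.950 = 5.590 in (exactly 900/161)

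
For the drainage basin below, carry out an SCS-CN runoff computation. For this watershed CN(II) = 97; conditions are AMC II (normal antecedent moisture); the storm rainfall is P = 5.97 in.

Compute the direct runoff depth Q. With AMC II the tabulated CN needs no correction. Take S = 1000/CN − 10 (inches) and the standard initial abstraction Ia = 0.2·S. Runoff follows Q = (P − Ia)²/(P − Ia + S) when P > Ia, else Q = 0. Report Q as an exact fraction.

Q = 364924609/64999700 in ≈ 5.614 in

CN(II) = 97; AMC II needs no correction.
Retention S: 1000/CN − 10 with CN=97.000 → S = 30/97 ≈ 0.309 in
Ia = 0.2S: 0.2·0.309 = 0.062 in (exactly 6/97)
P − Ia = 5.970 − 0.062 = 57309/9700 ≈ 5.908 in (> 0, runoff occurs)
Q = (57309/9700)²/((57309/9700) + 30/97) = (3284321481/94090000)/(60309/9700) = 364924609/64999700 in ≈ 5.614 in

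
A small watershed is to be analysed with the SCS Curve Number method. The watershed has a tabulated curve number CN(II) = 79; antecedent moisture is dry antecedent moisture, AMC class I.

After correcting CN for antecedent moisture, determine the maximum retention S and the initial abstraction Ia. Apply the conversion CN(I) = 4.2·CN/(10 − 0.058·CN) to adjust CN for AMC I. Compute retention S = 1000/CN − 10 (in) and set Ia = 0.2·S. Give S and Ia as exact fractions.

S = 500/79 in ≈ 6.329 in; Ia = 100/79 in ≈ 1.266 in

Dry (AMC I): CN(I) = 4.2·79/(10 − 0.058·79) = (1659/5)/(2709/500) = 7900/129 ≈ 61.240
Retention S: 1000/CN − 10 with CN=61.240 → S = 500/79 ≈ 6.329 in
Initial abstraction Ia = S/5 = (500/79)/5 = 100/79 ≈ 1.266 in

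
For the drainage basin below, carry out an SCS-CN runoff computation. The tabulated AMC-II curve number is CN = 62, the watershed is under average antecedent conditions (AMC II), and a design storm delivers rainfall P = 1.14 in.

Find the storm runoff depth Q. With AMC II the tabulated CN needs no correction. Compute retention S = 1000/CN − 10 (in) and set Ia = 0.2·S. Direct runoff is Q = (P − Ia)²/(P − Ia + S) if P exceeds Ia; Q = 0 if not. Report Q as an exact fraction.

Q = 0 in ≈ 0.000 in

CN(II) = 62; AMC II needs no correction.
S = 1000/62 − 10 = 190/31 in ≈ 6.129 in
Ia = 0.2S: 0.2·6.129 = 1.226 in (exactly 38/31)
P = 1.140 ≤ Ia = 1.226 in: entire storm abstracted, Q = 0.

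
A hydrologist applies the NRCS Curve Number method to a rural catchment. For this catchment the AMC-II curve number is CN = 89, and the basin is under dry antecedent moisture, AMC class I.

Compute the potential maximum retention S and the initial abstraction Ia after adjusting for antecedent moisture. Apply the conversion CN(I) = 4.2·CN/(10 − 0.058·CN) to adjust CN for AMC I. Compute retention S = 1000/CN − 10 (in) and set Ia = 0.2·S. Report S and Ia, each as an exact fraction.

S = 5500/1869 in ≈ 2.943 in; Ia = 1100/1869 in ≈ 0.589 in

CN(I) from CN(II)=89: (4.2·89)/(10 − 0.058·89) = 186900/2419 ≈ 77.263
S = 1000/(186900/2419) − 10 = 5500/1869 in ≈ 2.943 in
Ia = 0.2·(5500/1869) = 1100/1869 in ≈ 0.589 in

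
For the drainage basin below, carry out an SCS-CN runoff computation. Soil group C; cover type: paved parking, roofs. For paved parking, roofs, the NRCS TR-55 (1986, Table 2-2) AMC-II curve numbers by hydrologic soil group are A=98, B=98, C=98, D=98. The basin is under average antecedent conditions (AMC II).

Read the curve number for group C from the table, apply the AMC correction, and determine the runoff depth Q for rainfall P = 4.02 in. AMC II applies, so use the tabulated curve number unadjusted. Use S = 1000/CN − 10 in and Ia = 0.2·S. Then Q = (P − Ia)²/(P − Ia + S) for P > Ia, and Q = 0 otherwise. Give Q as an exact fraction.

Q = 95043001/25110050 in ≈ 3.785 in

NRCS table: paved parking, roofs, soil group C → CN(II) = 98
AMC II — tabulated CN = 98 applies directly.
Retention S: 1000/CN − 10 with CN=98.000 → S = 10/49 ≈ 0.204 in
Ia = 0.2S: 0.2·0.204 = 0.041 in (exactly 2/49)
Excess rainfall: 4.020 − 0.041 = 3.979 in; P > Ia so Q > 0
Q = (9749/2450)²/((9749/2450) + 10/49) = (95043001/6002500)/(10249/2450) = 95043001/25110050 in ≈ 3.785 in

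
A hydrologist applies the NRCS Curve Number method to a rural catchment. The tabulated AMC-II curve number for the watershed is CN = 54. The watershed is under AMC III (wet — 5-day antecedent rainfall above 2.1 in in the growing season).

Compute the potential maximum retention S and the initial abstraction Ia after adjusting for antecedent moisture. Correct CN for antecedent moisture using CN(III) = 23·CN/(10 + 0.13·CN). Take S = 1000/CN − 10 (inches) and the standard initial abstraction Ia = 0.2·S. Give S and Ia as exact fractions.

S = 100/27 in ≈ 3.704 in; Ia = 20/27 in ≈ 0.741 in

CN(III) from CN(II)=54: (23·54)/(10 + 0.13·54) = 2700/37 ≈ 72.973
Retention S: 1000/CN − 10 with CN=72.973 → S = 100/27 ≈ 3.704 in
Ia = 0.2S: 0.2·3.704 = 0.741 in (exactly 20/27)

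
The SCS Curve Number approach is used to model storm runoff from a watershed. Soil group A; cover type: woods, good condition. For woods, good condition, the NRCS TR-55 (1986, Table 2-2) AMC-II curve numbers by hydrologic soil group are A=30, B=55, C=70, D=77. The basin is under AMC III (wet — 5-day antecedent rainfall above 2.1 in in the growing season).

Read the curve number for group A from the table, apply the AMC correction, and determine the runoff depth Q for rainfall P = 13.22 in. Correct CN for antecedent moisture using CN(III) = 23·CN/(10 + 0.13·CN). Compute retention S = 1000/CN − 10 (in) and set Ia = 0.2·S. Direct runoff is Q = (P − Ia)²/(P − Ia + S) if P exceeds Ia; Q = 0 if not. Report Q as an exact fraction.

Q = 1490654881/253951050 in ≈ 5.870 in

NRCS table: woods, good condition, soil group A → CN(II) = 30
Adjust CN=30 to AMC III: 23·30/(10 + 0.13·30) → 690 ÷ (139/10) = 6900/139 ≈ 49.640
Max retention: S = 1000/(6900/139) − 10 = 700/69 in (≈ 10.145 in)
Ia = 0.2S: 0.2·10.145 = 2.029 in (exactly 140/69)
Excess rainfall: 13.220 − 2.029 = 11.191 in; P > Ia so Q > 0
Q = (38609/3450)²/((38609/3450) + 700/69) = (1490654881/11902500)/(73609/3450) = 1490654881/253951050 in ≈ 5.870 in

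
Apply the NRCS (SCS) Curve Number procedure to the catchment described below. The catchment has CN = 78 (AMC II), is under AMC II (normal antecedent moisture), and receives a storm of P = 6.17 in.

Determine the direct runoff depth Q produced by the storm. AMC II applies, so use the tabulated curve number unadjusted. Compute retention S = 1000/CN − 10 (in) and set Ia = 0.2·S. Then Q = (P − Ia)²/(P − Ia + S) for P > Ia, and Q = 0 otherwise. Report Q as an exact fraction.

Q = 477990769/128165700 in ≈ 3.729 in

Average conditions: CN = 78 (no AMC adjustment).
Max retention: S = 1000/78 − 10 = 110/39 in (≈ 2.821 in)
Ia = 0.2S: 0.2·2.821 = 0.564 in (exactly 22/39)
Excess rainfall: 6.170 − 0.564 = 5.606 in; P > Ia so Q > 0
Runoff Q = (P−Ia)²/(P−Ia+S) = (5.606)²/(5.606+2.821) = 477990769/128165700 ≈ 3.729 in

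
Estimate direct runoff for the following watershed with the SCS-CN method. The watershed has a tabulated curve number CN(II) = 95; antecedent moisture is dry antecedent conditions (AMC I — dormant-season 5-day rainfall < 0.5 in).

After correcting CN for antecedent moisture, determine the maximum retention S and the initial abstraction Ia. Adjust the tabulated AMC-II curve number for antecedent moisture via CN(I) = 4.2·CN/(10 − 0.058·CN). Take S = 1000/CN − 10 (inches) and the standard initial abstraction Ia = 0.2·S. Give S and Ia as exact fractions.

Adjust CN=95 to AMC I: 4.2·95/(10 − 0.058·95) → 399 ÷ (449/100) = 39900/449 ≈ 88.864
Max retention: S = 1000/(39900/449) − 10 = 500/399 in (≈ 1.253 in)
Initial abstraction Ia = S/5 = (500/399)/5 = 100/399 ≈ 0.251 in

S = 500/399 in ≈ 1.253 in; Ia = 100/399 in ≈ 0.251 in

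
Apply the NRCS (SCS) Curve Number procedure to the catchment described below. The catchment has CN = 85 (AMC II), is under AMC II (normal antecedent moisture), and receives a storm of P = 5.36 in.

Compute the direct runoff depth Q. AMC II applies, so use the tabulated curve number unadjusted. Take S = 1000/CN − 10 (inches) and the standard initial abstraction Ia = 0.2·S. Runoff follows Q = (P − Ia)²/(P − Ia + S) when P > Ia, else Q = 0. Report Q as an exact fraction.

Q = 2264192/611575 in ≈ 3.702 in

Average conditions: CN = 85 (no AMC adjustment).
Max retention: S = 1000/85 − 10 = 30/17 in (≈ 1.765 in)
Initial abstraction Ia = S/5 = (30/17)/5 = 6/17 ≈ 0.353 in
Excess rainfall: 5.360 − 0.353 = 5.007 in; P > Ia so Q > 0
Q = (2128/425)²/((2128/425) + 30/17) = (4528384/180625)/(2878/425) = 2264192/611575 in ≈ 3.702 in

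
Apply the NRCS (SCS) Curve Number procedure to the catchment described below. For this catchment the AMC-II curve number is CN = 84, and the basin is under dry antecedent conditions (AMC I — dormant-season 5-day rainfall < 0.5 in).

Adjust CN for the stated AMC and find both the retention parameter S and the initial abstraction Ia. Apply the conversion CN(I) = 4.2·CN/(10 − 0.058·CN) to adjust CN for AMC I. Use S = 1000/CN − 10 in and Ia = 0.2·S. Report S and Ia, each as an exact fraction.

Adjust CN=84 to AMC I: 4.2·84/(10 − 0.058·84) → (1764/5) ÷ (641/125) = 44100/641 ≈ 68.799
S = 1000/(44100/641) − 10 = 2000/441 in ≈ 4.535 in
Initial abstraction Ia = S/5 = (2000/441)/5 = 400/441 ≈ 0.907 in

S = 2000/441 in ≈ 4.535 in; Ia = 400/441 in ≈ 0.907 in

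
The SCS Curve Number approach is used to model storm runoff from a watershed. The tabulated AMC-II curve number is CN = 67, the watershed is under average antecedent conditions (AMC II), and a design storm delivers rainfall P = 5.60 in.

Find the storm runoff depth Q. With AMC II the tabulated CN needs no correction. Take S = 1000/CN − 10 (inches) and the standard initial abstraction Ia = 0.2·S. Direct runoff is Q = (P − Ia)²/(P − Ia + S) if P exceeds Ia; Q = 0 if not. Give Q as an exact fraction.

Q = 597529/267665 in ≈ 2.232 in

CN(II) = 67; AMC II needs no correction.
Retention S: 1000/CN − 10 with CN=67.000 → S = 330/67 ≈ 4.925 in
Ia = 0.2S: 0.2·4.925 = 0.985 in (exactly 66/67)
P − Ia = 5.600 − 0.985 = 1546/335 ≈ 4.615 in (> 0, runoff occurs)
Runoff Q = (P−Ia)²/(P−Ia+S) = (4.615)²/(4.615+4.925) = 597529/267665 ≈ 2.232 in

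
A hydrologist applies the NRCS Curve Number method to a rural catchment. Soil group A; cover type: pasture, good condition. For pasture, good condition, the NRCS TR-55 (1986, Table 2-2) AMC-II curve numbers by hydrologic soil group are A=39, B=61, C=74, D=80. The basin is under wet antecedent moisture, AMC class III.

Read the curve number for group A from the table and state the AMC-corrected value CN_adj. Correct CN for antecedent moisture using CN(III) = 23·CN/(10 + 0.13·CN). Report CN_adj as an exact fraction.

NRCS table: pasture, good condition, soil group A → CN(II) = 39
Wet (AMC III): CN(III) = 23·39/(10 + 0.13·39) = 897/(1507/100) = 89700/1507 ≈ 59.522

CN_adj = 89700/1507 ≈ 59.522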